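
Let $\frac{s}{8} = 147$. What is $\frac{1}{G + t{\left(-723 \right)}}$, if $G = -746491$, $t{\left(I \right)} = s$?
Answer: $- \frac{1}{745315} \approx -1.3417 \cdot 10^{-6}$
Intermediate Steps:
$s = 1176$ ($s = 8 \cdot 147 = 1176$)
$t{\left(I \right)} = 1176$
$\frac{1}{G + t{\left(-723 \right)}} = \frac{1}{-746491 + 1176} = \frac{1}{-745315} = - \frac{1}{745315}$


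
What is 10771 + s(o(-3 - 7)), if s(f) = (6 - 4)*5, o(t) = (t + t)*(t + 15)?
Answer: 10781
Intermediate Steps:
o(t) = 2*t*(15 + t) (o(t) = (2*t)*(15 + t) = 2*t*(15 + t))
s(f) = 10 (s(f) = 2*5 = 10)
10771 + s(o(-3 - 7)) = 10771 + 10 = 10781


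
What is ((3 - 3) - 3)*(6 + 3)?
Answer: -27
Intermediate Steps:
((3 - 3) - 3)*(6 + 3) = (0 - 3)*9 = -3*9 = -27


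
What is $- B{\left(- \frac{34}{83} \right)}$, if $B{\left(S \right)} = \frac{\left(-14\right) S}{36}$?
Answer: $- \frac{119}{747} \approx -0.1593$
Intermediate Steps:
$B{\left(S \right)} = - \frac{7 S}{18}$ ($B{\left(S \right)} = - 14 S \frac{1}{36} = - \frac{7 S}{18}$)
$- B{\left(- \frac{34}{83} \right)} = - \frac{\left(-7\right) \left(- \frac{34}{83}\right)}{18} = - \frac{\left(-7\right) \left(\left(-34\right) \frac{1}{83}\right)}{18} = - \frac{\left(-7\right) \left(-34\right)}{18 \cdot 83} = \left(-1\right) \frac{119}{747} = - \frac{119}{747}$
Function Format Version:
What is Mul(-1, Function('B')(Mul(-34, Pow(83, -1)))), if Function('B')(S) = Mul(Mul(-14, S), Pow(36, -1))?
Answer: Rational(-119, 747) ≈ -0.15930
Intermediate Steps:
Function('B')(S) = Mul(Rational(-7, 18), S) (Function('B')(S) = Mul(Mul(-14, S), Rational(1, 36)) = Mul(Rational(-7, 18), S))
Mul(-1, Function('B')(Mul(-34, Pow(83, -1)))) = Mul(-1, Mul(Rational(-7, 18), Mul(-34, Pow(83, -1)))) = Mul(-1, Mul(Rational(-7, 18), Mul(-34, Rational(1, 83)))) = Mul(-1, Mul(Rational(-7, 18), Rational(-34, 83))) = Mul(-1, Rational(119, 747)) = Rational(-119, 747)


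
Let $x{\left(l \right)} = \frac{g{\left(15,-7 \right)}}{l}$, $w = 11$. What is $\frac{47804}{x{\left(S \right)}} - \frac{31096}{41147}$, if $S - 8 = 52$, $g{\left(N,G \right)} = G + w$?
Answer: $\frac{1282818988}{1789} \approx 7.1706 \cdot 10^{5}$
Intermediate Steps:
$g{\left(N,G \right)} = 11 + G$ ($g{\left(N,G \right)} = G + 11 = 11 + G$)
$S = 60$ ($S = 8 + 52 = 60$)
$x{\left(l \right)} = \frac{4}{l}$ ($x{\left(l \right)} = \frac{11 - 7}{l} = \frac{4}{l}$)
$\frac{47804}{x{\left(S \right)}} - \frac{31096}{41147} = \frac{47804}{4 \cdot \frac{1}{60}} - \frac{31096}{41147} = \frac{47804}{4 \cdot \frac{1}{60}} - \frac{1352}{1789} = 47804 \frac{1}{\frac{1}{15}} - \frac{1352}{1789} = 47804 \cdot 15 - \frac{1352}{1789} = 717060 - \frac{1352}{1789} = \frac{1282818988}{1789}$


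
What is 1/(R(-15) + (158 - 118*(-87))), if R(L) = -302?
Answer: 1/10122 ≈ 9.8795e-5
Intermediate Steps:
1/(R(-15) + (158 - 118*(-87))) = 1/(-302 + (158 - 118*(-87))) = 1/(-302 + (158 + 10266)) = 1/(-302 + 10424) = 1/10122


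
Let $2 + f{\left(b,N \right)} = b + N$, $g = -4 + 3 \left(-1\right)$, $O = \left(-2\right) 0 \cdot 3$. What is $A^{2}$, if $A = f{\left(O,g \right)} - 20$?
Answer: $841$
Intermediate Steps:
$O = 0$ ($O = 0 \cdot 3 = 0$)
$g = -7$ ($g = -4 - 3 = -7$)
$f{\left(b,N \right)} = -2 + N + b$ ($f{\left(b,N \right)} = -2 + \left(b + N\right) = -2 + \left(N + b\right) = -2 + N + b$)
$A = -29$ ($A = \left(-2 - 7 + 0\right) - 20 = -9 - 20 = -29$)
$A^{2} = \left(-29\right)^{2} = 841$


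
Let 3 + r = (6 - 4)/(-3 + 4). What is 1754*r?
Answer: -1754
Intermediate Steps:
r = -1 (r = -3 + (6 - 4)/(-3 + 4) = -3 + 2/1 = -3 + 2*1 = -3 + 2 = -1)
1754*r = 1754*(-1) = -1754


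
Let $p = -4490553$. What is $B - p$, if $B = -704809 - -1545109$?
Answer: $5330853$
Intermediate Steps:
$B = 840300$ ($B = -704809 + 1545109 = 840300$)
$B - p = 840300 - -4490553 = 840300 + 4490553 = 5330853$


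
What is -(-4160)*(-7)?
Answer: -29120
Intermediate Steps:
-(-4160)*(-7) = -416*70 = -29120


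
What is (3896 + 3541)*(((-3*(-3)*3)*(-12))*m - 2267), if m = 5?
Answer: -28907619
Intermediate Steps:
(3896 + 3541)*(((-3*(-3)*3)*(-12))*m - 2267) = (3896 + 3541)*(((-3*(-3)*3)*(-12))*5 - 2267) = 7437*(((9*3)*(-12))*5 - 2267) = 7437*((27*(-12))*5 - 2267) = 7437*(-324*5 - 2267) = 7437*(-1620 - 2267) = 7437*(-3887) = -28907619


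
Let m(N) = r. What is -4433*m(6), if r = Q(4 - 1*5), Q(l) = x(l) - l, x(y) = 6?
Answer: -31031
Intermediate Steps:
Q(l) = 6 - l
r = 7 (r = 6 - (4 - 1*5) = 6 - (4 - 5) = 6 - 1*(-1) = 6 + 1 = 7)
m(N) = 7
-4433*m(6) = -4433*7 = -31031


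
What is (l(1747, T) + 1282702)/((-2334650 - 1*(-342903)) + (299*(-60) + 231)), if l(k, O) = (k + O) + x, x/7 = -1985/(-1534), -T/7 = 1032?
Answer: -1959277045/3082505504 ≈ -0.63561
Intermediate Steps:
T = -7224 (T = -7*1032 = -7224)
x = 13895/1534 (x = 7*(-1985/(-1534)) = 7*(-1985*(-1/1534)) = 7*(1985/1534) = 13895/1534 ≈ 9.0580)
l(k, O) = 13895/1534 + O + k (l(k, O) = (k + O) + 13895/1534 = (O + k) + 13895/1534 = 13895/1534 + O + k)
(l(1747, T) + 1282702)/((-2334650 - 1*(-342903)) + (299*(-60) + 231)) = ((13895/1534 - 7224 + 1747) + 1282702)/((-2334650 - 1*(-342903)) + (299*(-60) + 231)) = (-8387823/1534 + 1282702)/((-2334650 + 342903) + (-17940 + 231)) = 1959277045/(1534*(-1991747 - 17709)) = (1959277045/1534)/(-2009456) = (1959277045/1534)*(-1/2009456) = -1959277045/3082505504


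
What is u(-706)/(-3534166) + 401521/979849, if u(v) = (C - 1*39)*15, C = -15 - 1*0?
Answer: 709917772088/1731474510467 ≈ 0.41001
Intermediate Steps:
C = -15 (C = -15 + 0 = -15)
u(v) = -810 (u(v) = (-15 - 1*39)*15 = (-15 - 39)*15 = -54*15 = -810)
u(-706)/(-3534166) + 401521/979849 = -810/(-3534166) + 401521/979849 = -810*(-1/3534166) + 401521*(1/979849) = 405/1767083 + 401521/979849 = 709917772088/1731474510467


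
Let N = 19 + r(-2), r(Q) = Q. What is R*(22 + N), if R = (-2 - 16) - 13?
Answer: -1209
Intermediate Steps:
R = -31 (R = -18 - 13 = -31)
N = 17 (N = 19 - 2 = 17)
R*(22 + N) = -31*(22 + 17) = -31*39 = -1209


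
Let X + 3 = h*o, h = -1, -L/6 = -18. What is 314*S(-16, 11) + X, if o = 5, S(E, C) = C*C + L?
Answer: 71898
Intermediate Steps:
L = 108 (L = -6*(-18) = 108)
S(E, C) = 108 + C² (S(E, C) = C*C + 108 = C² + 108 = 108 + C²)
X = -8 (X = -3 - 1*5 = -3 - 5 = -8)
314*S(-16, 11) + X = 314*(108 + 11²) - 8 = 314*(108 + 121) - 8 = 314*229 - 8 = 71906 - 8 = 71898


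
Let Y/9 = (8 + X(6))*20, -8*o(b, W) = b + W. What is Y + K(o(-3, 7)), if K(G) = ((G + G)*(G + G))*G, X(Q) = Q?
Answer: 5039/2 ≈ 2519.5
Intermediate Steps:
o(b, W) = -W/8 - b/8 (o(b, W) = -(b + W)/8 = -(W + b)/8 = -W/8 - b/8)
Y = 2520 (Y = 9*((8 + 6)*20) = 9*(14*20) = 9*280 = 2520)
K(G) = 4*G³ (K(G) = ((2*G)*(2*G))*G = (4*G²)*G = 4*G³)
Y + K(o(-3, 7)) = 2520 + 4*(-⅛*7 - ⅛*(-3))³ = 2520 + 4*(-7/8 + 3/8)³ = 2520 + 4*(-½)³ = 2520 + 4*(-⅛) = 2520 - ½ = 5039/2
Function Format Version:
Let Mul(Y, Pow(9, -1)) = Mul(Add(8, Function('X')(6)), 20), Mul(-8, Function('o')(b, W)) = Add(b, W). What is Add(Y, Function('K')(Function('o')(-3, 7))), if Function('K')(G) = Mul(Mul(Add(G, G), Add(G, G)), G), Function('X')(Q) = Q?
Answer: Rational(5039, 2) ≈ 2519.5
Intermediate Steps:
Function('o')(b, W) = Add(Mul(Rational(-1, 8), W), Mul(Rational(-1, 8), b)) (Function('o')(b, W) = Mul(Rational(-1, 8), Add(b, W)) = Mul(Rational(-1, 8), Add(W, b)) = Add(Mul(Rational(-1, 8), W), Mul(Rational(-1, 8), b)))
Y = 2520 (Y = Mul(9, Mul(Add(8, 6), 20)) = Mul(9, Mul(14, 20)) = Mul(9, 280) = 2520)
Function('K')(G) = Mul(4, Pow(G, 3)) (Function('K')(G) = Mul(Mul(Mul(2, G), Mul(2, G)), G) = Mul(Mul(4, Pow(G, 2)), G) = Mul(4, Pow(G, 3)))
Add(Y, Function('K')(Function('o')(-3, 7))) = Add(2520, Mul(4, Pow(Add(Mul(Rational(-1, 8), 7), Mul(Rational(-1, 8), -3)), 3))) = Add(2520, Mul(4, Pow(Add(Rational(-7, 8), Rational(3, 8)), 3))) = Add(2520, Mul(4, Pow(Rational(-1, 2), 3))) = Add(2520, Mul(4, Rational(-1, 8))) = Add(2520, Rational(-1, 2)) = Rational(5039, 2)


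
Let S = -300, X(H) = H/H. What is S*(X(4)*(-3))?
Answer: 900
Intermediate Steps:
X(H) = 1
S*(X(4)*(-3)) = -300*(-3) = 900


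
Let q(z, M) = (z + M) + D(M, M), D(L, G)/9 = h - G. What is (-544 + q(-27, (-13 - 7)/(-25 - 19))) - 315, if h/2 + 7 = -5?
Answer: -12162/11 ≈ -1105.6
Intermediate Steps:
h = -24 (h = -14 + 2*(-5) = -14 - 10 = -24)
D(L, G) = -216 - 9*G (D(L, G) = 9*(-24 - G) = -216 - 9*G)
q(z, M) = -216 + z - 8*M (q(z, M) = (z + M) + (-216 - 9*M) = (M + z) + (-216 - 9*M) = -216 + z - 8*M)
(-544 + q(-27, (-13 - 7)/(-25 - 19))) - 315 = (-544 + (-216 - 27 - 8*(-13 - 7)/(-25 - 19))) - 315 = (-544 + (-216 - 27 - (-160)/(-44))) - 315 = (-544 + (-216 - 27 - (-160)*(-1)/44)) - 315 = (-544 + (-216 - 27 - 8*5/11)) - 315 = (-544 + (-216 - 27 - 40/11)) - 315 = (-544 - 2713/11) - 315 = -8697/11 - 315 = -12162/11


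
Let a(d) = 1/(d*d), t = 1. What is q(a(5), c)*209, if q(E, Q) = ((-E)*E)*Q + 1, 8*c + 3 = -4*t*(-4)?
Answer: 1042283/5000 ≈ 208.46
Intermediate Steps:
a(d) = d⁻² (a(d) = 1/(d²) = d⁻²)
c = 13/8 (c = -3/8 + (-4*1*(-4))/8 = -3/8 + (-4*(-4))/8 = -3/8 + (⅛)*16 = -3/8 + 2 = 13/8 ≈ 1.6250)
q(E, Q) = 1 - Q*E² (q(E, Q) = (-E²)*Q + 1 = -Q*E² + 1 = 1 - Q*E²)
q(a(5), c)*209 = (1 - 1*13/8*(5⁻²)²)*209 = (1 - 1*13/8*(1/25)²)*209 = (1 - 1*13/8*1/625)*209 = (1 - 13/5000)*209 = (4987/5000)*209 = 1042283/5000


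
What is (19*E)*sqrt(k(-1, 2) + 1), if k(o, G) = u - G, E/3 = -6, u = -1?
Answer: -342*I*sqrt(2) ≈ -483.66*I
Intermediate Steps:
E = -18 (E = 3*(-6) = -18)
k(o, G) = -1 - G
(19*E)*sqrt(k(-1, 2) + 1) = (19*(-18))*sqrt((-1 - 1*2) + 1) = -342*sqrt((-1 - 2) + 1) = -342*sqrt(-3 + 1) = -342*I*sqrt(2)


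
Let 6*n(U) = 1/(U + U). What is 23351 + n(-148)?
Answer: 41471375/1776 ≈ 23351.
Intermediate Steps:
n(U) = 1/(12*U) (n(U) = 1/(6*(U + U)) = 1/(6*((2*U))) = (1/(2*U))/6 = 1/(12*U))
23351 + n(-148) = 23351 + (1/12)/(-148) = 23351 + (1/12)*(-1/148) = 23351 - 1/1776 = 41471375/1776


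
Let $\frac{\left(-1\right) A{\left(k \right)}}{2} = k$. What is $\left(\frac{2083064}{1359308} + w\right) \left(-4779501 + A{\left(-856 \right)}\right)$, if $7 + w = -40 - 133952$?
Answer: $\frac{217561196403633123}{339827} \approx 6.4021 \cdot 10^{11}$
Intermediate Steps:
$A{\left(k \right)} = - 2 k$
$w = -133999$ ($w = -7 - 133992 = -133999$)
$\left(\frac{2083064}{1359308} + w\right) \left(-4779501 + A{\left(-856 \right)}\right) = \left(\frac{2083064}{1359308} - 133999\right) \left(-4779501 - -1712\right) = \left(2083064 \cdot \frac{1}{1359308} - 133999\right) \left(-4779501 + 1712\right) = \left(\frac{520766}{339827} - 133999\right) \left(-4777789\right) = \left(- \frac{45535957407}{339827}\right) \left(-4777789\right) = \frac{217561196403633123}{339827}$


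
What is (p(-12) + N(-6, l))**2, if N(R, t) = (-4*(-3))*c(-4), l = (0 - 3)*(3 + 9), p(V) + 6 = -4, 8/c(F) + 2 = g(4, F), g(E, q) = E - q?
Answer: 36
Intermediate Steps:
c(F) = 8/(2 - F) (c(F) = 8/(-2 + (4 - F)) = 8/(2 - F))
p(V) = -10 (p(V) = -6 - 4 = -10)
l = -36 (l = -3*12 = -36)
N(R, t) = 16 (N(R, t) = (-4*(-3))*(-8/(-2 - 4)) = 12*(-8/(-6)) = 12*(-8*(-1/6)) = 12*(4/3) = 16)
(p(-12) + N(-6, l))**2 = (-10 + 16)**2 = 6**2 = 36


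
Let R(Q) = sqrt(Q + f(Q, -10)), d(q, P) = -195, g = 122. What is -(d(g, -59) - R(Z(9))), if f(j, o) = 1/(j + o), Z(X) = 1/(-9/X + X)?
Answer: 195 + sqrt(2370)/316 ≈ 195.15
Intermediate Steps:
Z(X) = 1/(X - 9/X)
R(Q) = sqrt(Q + 1/(-10 + Q)) (R(Q) = sqrt(Q + 1/(Q - 10)) = sqrt(Q + 1/(-10 + Q)))
-(d(g, -59) - R(Z(9))) = -(-195 - sqrt((1 + (9/(-9 + 9**2))*(-10 + 9/(-9 + 9**2)))/(-10 + 9/(-9 + 9**2)))) = -(-195 - sqrt((1 + (9/(-9 + 81))*(-10 + 9/(-9 + 81)))/(-10 + 9/(-9 + 81)))) = -(-195 - sqrt((1 + (9/72)*(-10 + 9/72))/(-10 + 9/72))) = -(-195 - sqrt((1 + (9*(1/72))*(-10 + 9*(1/72)))/(-10 + 9*(1/72)))) = -(-195 - sqrt((1 + (-10 + 1/8)/8)/(-10 + 1/8))) = -(-195 - sqrt((1 + (1/8)*(-79/8))/(-79/8))) = -(-195 - sqrt(-8*(1 - 79/64)/79)) = -(-195 - sqrt(-8/79*(-15/64))) = -(-195 - sqrt(15/632)) = -(-195 - sqrt(2370)/316) = 195 + sqrt(2370)/316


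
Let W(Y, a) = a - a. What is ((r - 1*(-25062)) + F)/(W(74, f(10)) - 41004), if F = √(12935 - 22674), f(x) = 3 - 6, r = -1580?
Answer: -11741/20502 - I*√9739/41004 ≈ -0.57268 - 0.0024067*I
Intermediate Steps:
f(x) = -3
W(Y, a) = 0
F = I*√9739 (F = √(-9739) = I*√9739 ≈ 98.686*I)
((r - 1*(-25062)) + F)/(W(74, f(10)) - 41004) = ((-1580 - 1*(-25062)) + I*√9739)/(0 - 41004) = ((-1580 + 25062) + I*√9739)/(-41004) = (23482 + I*√9739)*(-1/41004) = -11741/20502 - I*√9739/41004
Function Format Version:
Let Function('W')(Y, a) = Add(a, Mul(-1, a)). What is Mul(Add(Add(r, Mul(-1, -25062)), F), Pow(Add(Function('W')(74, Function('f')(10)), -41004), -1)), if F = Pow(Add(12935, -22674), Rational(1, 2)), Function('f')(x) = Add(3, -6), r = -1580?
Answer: Add(Rational(-11741, 20502), Mul(Rational(-1, 41004), I, Pow(9739, Rational(1, 2)))) ≈ Add(-0.57268, Mul(-0.0024067, I))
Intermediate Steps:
Function('f')(x) = -3
Function('W')(Y, a) = 0
F = Mul(I, Pow(9739, Rational(1, 2))) (F = Pow(-9739, Rational(1, 2)) = Mul(I, Pow(9739, Rational(1, 2))) ≈ Mul(98.686, I))
Mul(Add(Add(r, Mul(-1, -25062)), F), Pow(Add(Function('W')(74, Function('f')(10)), -41004), -1)) = Mul(Add(Add(-1580, Mul(-1, -25062)), Mul(I, Pow(9739, Rational(1, 2)))), Pow(Add(0, -41004), -1)) = Mul(Add(Add(-1580, 25062), Mul(I, Pow(9739, Rational(1, 2)))), Pow(-41004, -1)) = Mul(Add(23482, Mul(I, Pow(9739, Rational(1, 2)))), Rational(-1, 41004)) = Add(Rational(-11741, 20502), Mul(Rational(-1, 41004), I, Pow(9739, Rational(1, 2))))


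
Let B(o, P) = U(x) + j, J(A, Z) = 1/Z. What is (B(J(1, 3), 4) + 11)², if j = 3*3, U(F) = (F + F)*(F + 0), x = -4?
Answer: 2704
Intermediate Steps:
U(F) = 2*F² (U(F) = (2*F)*F = 2*F²)
j = 9
B(o, P) = 41 (B(o, P) = 2*(-4)² + 9 = 2*16 + 9 = 32 + 9 = 41)
(B(J(1, 3), 4) + 11)² = (41 + 11)² = 52² = 2704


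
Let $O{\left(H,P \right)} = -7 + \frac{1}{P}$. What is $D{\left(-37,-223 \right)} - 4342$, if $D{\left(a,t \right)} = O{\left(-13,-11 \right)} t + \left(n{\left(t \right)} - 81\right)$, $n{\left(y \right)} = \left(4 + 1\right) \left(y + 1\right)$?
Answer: $- \frac{43469}{11} \approx -3951.7$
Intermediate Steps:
$n{\left(y \right)} = 5 + 5 y$ ($n{\left(y \right)} = 5 \left(1 + y\right) = 5 + 5 y$)
$D{\left(a,t \right)} = -76 - \frac{23 t}{11}$ ($D{\left(a,t \right)} = \left(-7 + \frac{1}{-11}\right) t + \left(\left(5 + 5 t\right) - 81\right) = \left(-7 - \frac{1}{11}\right) t + \left(-76 + 5 t\right) = - \frac{78 t}{11} + \left(-76 + 5 t\right) = -76 - \frac{23 t}{11}$)
$D{\left(-37,-223 \right)} - 4342 = \left(-76 - - \frac{5129}{11}\right) - 4342 = \left(-76 + \frac{5129}{11}\right) - 4342 = \frac{4293}{11} - 4342 = - \frac{43469}{11}$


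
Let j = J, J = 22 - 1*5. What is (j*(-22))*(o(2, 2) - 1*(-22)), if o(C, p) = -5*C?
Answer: -4488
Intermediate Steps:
J = 17 (J = 22 - 5 = 17)
j = 17
(j*(-22))*(o(2, 2) - 1*(-22)) = (17*(-22))*(-5*2 - 1*(-22)) = -374*(-10 + 22) = -374*12 = -4488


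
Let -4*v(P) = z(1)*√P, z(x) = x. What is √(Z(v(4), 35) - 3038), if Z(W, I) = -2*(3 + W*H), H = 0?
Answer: 2*I*√761 ≈ 55.172*I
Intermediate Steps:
v(P) = -√P/4
Z(W, I) = -6 (Z(W, I) = -2*(3 + W*0) = -2*(3 + 0) = -2*3 = -6)
√(Z(v(4), 35) - 3038) = √(-6 - 3038) = √(-3044) = 2*I*√761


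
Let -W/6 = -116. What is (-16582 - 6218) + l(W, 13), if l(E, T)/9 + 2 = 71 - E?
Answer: -28443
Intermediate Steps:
W = 696 (W = -6*(-116) = 696)
l(E, T) = 621 - 9*E (l(E, T) = -18 + 9*(71 - E) = -18 + (639 - 9*E) = 621 - 9*E)
(-16582 - 6218) + l(W, 13) = (-16582 - 6218) + (621 - 9*696) = -22800 + (621 - 6264) = -22800 - 5643 = -28443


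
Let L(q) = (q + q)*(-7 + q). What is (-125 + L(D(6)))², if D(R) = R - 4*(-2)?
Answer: 5041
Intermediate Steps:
D(R) = 8 + R (D(R) = R + 8 = 8 + R)
L(q) = 2*q*(-7 + q) (L(q) = (2*q)*(-7 + q) = 2*q*(-7 + q))
(-125 + L(D(6)))² = (-125 + 2*(8 + 6)*(-7 + (8 + 6)))² = (-125 + 2*14*(-7 + 14))² = (-125 + 2*14*7)² = (-125 + 196)² = 71² = 5041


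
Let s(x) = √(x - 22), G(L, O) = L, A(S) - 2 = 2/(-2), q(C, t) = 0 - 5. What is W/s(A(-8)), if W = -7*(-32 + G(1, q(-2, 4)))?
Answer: -31*I*√21/3 ≈ -47.353*I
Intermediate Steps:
q(C, t) = -5
A(S) = 1 (A(S) = 2 + 2/(-2) = 2 + 2*(-½) = 2 - 1 = 1)
s(x) = √(-22 + x)
W = 217 (W = -7*(-32 + 1) = -7*(-31) = 217)
W/s(A(-8)) = 217/(√(-22 + 1)) = 217/(√(-21)) = 217/((I*√21)) = 217*(-I*√21/21) = -31*I*√21/3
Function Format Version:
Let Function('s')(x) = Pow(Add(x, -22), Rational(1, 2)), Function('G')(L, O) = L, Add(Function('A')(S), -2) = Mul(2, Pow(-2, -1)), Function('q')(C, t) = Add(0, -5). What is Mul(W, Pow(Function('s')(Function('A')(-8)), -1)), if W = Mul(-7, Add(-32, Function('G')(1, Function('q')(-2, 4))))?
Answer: Mul(Rational(-31, 3), I, Pow(21, Rational(1, 2))) ≈ Mul(-47.353, I)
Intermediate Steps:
Function('q')(C, t) = -5
Function('A')(S) = 1 (Function('A')(S) = Add(2, Mul(2, Pow(-2, -1))) = Add(2, Mul(2, Rational(-1, 2))) = Add(2, -1) = 1)
Function('s')(x) = Pow(Add(-22, x), Rational(1, 2))
W = 217 (W = Mul(-7, Add(-32, 1)) = Mul(-7, -31) = 217)
Mul(W, Pow(Function('s')(Function('A')(-8)), -1)) = Mul(217, Pow(Pow(Add(-22, 1), Rational(1, 2)), -1)) = Mul(217, Pow(Pow(-21, Rational(1, 2)), -1)) = Mul(217, Pow(Mul(I, Pow(21, Rational(1, 2))), -1)) = Mul(217, Mul(Rational(-1, 21), I, Pow(21, Rational(1, 2)))) = Mul(Rational(-31, 3), I, Pow(21, Rational(1, 2)))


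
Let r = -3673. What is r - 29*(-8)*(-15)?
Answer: -7153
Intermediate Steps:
r - 29*(-8)*(-15) = -3673 - 29*(-8)*(-15) = -3673 - (-232)*(-15) = -3673 - 1*3480 = -3673 - 3480 = -7153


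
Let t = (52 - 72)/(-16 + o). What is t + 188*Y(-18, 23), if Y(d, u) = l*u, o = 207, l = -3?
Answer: -2477672/191 ≈ -12972.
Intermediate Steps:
Y(d, u) = -3*u
t = -20/191 (t = (52 - 72)/(-16 + 207) = -20/191 ≈ -0.10471)
t + 188*Y(-18, 23) = -20/191 + 188*(-3*23) = -20/191 + 188*(-69) = -20/191 - 12972 = -2477672/191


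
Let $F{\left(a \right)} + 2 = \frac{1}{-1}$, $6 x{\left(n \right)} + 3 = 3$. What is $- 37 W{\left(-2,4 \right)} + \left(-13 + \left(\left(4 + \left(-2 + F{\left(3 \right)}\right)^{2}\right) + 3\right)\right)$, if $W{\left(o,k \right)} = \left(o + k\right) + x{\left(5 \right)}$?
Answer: $-55$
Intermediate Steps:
$x{\left(n \right)} = 0$ ($x{\left(n \right)} = - \frac{1}{2} + \frac{1}{6} \cdot 3 = - \frac{1}{2} + \frac{1}{2} = 0$)
$F{\left(a \right)} = -3$ ($F{\left(a \right)} = -2 + \frac{1}{-1} = -2 - 1 = -3$)
$W{\left(o,k \right)} = k + o$ ($W{\left(o,k \right)} = \left(o + k\right) + 0 = \left(k + o\right) + 0 = k + o$)
$- 37 W{\left(-2,4 \right)} + \left(-13 + \left(\left(4 + \left(-2 + F{\left(3 \right)}\right)^{2}\right) + 3\right)\right) = - 37 \left(4 - 2\right) - \left(6 - \left(-2 - 3\right)^{2}\right) = \left(-37\right) 2 + \left(-13 + \left(\left(4 + \left(-5\right)^{2}\right) + 3\right)\right) = -74 + \left(-13 + \left(\left(4 + 25\right) + 3\right)\right) = -74 + \left(-13 + \left(29 + 3\right)\right) = -74 + \left(-13 + 32\right) = -74 + 19 = -55$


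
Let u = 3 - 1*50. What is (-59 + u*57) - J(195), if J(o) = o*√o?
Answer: -2738 - 195*√195 ≈ -5461.0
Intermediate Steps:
u = -47 (u = 3 - 50 = -47)
J(o) = o^(3/2)
(-59 + u*57) - J(195) = (-59 - 47*57) - 195^(3/2) = (-59 - 2679) - 195*√195 = -2738 - 195*√195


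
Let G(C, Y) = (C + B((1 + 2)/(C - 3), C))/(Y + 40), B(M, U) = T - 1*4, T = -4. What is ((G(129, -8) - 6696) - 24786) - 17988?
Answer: -1582919/32 ≈ -49466.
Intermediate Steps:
B(M, U) = -8 (B(M, U) = -4 - 1*4 = -4 - 4 = -8)
G(C, Y) = (-8 + C)/(40 + Y) (G(C, Y) = (C - 8)/(Y + 40) = (-8 + C)/(40 + Y))
((G(129, -8) - 6696) - 24786) - 17988 = (((-8 + 129)/(40 - 8) - 6696) - 24786) - 17988 = ((121/32 - 6696) - 24786) - 17988 = (-214151/32 - 24786) - 17988 = -1007303/32 - 17988 = -1582919/32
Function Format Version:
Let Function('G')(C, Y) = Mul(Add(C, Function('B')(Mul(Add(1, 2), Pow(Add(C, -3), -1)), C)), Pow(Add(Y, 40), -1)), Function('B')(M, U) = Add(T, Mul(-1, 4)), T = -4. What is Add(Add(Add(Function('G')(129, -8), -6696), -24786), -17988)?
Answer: Rational(-1582919, 32) ≈ -49466.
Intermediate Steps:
Function('B')(M, U) = -8 (Function('B')(M, U) = Add(-4, Mul(-1, 4)) = Add(-4, -4) = -8)
Function('G')(C, Y) = Mul(Pow(Add(40, Y), -1), Add(-8, C)) (Function('G')(C, Y) = Mul(Add(C, -8), Pow(Add(Y, 40), -1)) = Mul(Add(-8, C), Pow(Add(40, Y), -1)) = Mul(Pow(Add(40, Y), -1), Add(-8, C)))
Add(Add(Add(Function('G')(129, -8), -6696), -24786), -17988) = Add(Add(Add(Mul(Pow(Add(40, -8), -1), Add(-8, 129)), -6696), -24786), -17988) = Add(Add(Add(Mul(Pow(32, -1), 121), -6696), -24786), -17988) = Add(Add(Add(Mul(Rational(1, 32), 121), -6696), -24786), -17988) = Add(Add(Add(Rational(121, 32), -6696), -24786), -17988) = Add(Add(Rational(-214151, 32), -24786), -17988) = Add(Rational(-1007303, 32), -17988) = Rational(-1582919, 32)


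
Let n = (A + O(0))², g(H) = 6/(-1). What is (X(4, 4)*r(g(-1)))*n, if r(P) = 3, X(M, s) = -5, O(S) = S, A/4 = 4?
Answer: -3840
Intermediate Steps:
A = 16 (A = 4*4 = 16)
g(H) = -6 (g(H) = 6*(-1) = -6)
n = 256 (n = (16 + 0)² = 16² = 256)
(X(4, 4)*r(g(-1)))*n = -5*3*256 = -15*256 = -3840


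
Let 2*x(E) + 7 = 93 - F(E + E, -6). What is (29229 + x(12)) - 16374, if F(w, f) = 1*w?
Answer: 12886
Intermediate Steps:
F(w, f) = w
x(E) = 43 - E (x(E) = -7/2 + (93 - (E + E))/2 = -7/2 + (93 - 2*E)/2 = -7/2 + (93/2 - E) = 43 - E)
(29229 + x(12)) - 16374 = (29229 + (43 - 1*12)) - 16374 = (29229 + (43 - 12)) - 16374 = (29229 + 31) - 16374 = 29260 - 16374 = 12886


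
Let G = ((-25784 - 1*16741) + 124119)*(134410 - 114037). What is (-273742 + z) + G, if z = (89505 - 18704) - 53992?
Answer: 1662057629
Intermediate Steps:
z = 16809 (z = 70801 - 53992 = 16809)
G = 1662314562 (G = ((-25784 - 16741) + 124119)*20373 = (-42525 + 124119)*20373 = 81594*20373 = 1662314562)
(-273742 + z) + G = (-273742 + 16809) + 1662314562 = -256933 + 1662314562 = 1662057629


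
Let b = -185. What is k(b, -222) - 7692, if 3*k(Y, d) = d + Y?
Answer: -23483/3 ≈ -7827.7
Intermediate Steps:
k(Y, d) = Y/3 + d/3 (k(Y, d) = (d + Y)/3 = (Y + d)/3 = Y/3 + d/3)
k(b, -222) - 7692 = ((⅓)*(-185) + (⅓)*(-222)) - 7692 = (-185/3 - 74) - 7692 = -407/3 - 7692 = -23483/3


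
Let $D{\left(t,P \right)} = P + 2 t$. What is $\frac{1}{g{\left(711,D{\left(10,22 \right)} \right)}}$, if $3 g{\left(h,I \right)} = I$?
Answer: $\frac{1}{14} \approx 0.071429$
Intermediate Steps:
$g{\left(h,I \right)} = \frac{I}{3}$
$\frac{1}{g{\left(711,D{\left(10,22 \right)} \right)}} = \frac{1}{\frac{1}{3} \left(22 + 2 \cdot 10\right)} = \frac{1}{\frac{1}{3} \left(22 + 20\right)} = \frac{1}{\frac{1}{3} \cdot 42} = \frac{1}{14}$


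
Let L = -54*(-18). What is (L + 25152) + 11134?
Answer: 37258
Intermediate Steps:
L = 972
(L + 25152) + 11134 = (972 + 25152) + 11134 = 26124 + 11134 = 37258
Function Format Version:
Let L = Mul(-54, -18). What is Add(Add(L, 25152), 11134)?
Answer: 37258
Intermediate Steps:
L = 972
Add(Add(L, 25152), 11134) = Add(Add(972, 25152), 11134) = Add(26124, 11134) = 37258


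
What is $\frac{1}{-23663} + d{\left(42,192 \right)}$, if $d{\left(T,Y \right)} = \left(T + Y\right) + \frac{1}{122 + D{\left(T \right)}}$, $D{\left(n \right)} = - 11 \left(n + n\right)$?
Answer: $\frac{4440763419}{18977726} \approx 234.0$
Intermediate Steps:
$D{\left(n \right)} = - 22 n$ ($D{\left(n \right)} = - 11 \cdot 2 n = - 22 n$)
$d{\left(T,Y \right)} = T + Y + \frac{1}{122 - 22 T}$ ($d{\left(T,Y \right)} = \left(T + Y\right) + \frac{1}{122 - 22 T} = T + Y + \frac{1}{122 - 22 T}$)
$\frac{1}{-23663} + d{\left(42,192 \right)} = \frac{1}{-23663} + \frac{-1 - 5124 - 23424 + 22 \cdot 42^{2} + 22 \cdot 42 \cdot 192}{2 \left(-61 + 11 \cdot 42\right)} = - \frac{1}{23663} + \frac{-1 - 5124 - 23424 + 22 \cdot 1764 + 177408}{2 \left(-61 + 462\right)} = - \frac{1}{23663} + \frac{-1 - 5124 - 23424 + 38808 + 177408}{2 \cdot 401} = - \frac{1}{23663} + \frac{1}{2} \cdot \frac{1}{401} \cdot 187667 = - \frac{1}{23663} + \frac{187667}{802} = \frac{4440763419}{18977726}$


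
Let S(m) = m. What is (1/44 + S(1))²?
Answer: 2025/1936 ≈ 1.0460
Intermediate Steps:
(1/44 + S(1))² = (1/44 + 1)² = (45/44)² = 2025/1936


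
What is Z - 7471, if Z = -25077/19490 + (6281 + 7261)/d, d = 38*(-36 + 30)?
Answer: -1394528469/185155 ≈ -7531.7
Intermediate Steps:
d = -228 (d = 38*(-6) = -228)
Z = -11235464/185155 (Z = -25077/19490 + (6281 + 7261)/(-228) = -25077*1/19490 + 13542*(-1/228) = -25077/19490 - 2257/38 = -11235464/185155 ≈ -60.681)
Z - 7471 = -11235464/185155 - 7471 = -1394528469/185155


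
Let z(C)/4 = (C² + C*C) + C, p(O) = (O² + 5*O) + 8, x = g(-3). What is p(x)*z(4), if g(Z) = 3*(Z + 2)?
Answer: 288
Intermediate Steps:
g(Z) = 6 + 3*Z (g(Z) = 3*(2 + Z) = 6 + 3*Z)
x = -3 (x = 6 + 3*(-3) = 6 - 9 = -3)
p(O) = 8 + O² + 5*O
z(C) = 4*C + 8*C² (z(C) = 4*((C² + C*C) + C) = 4*((C² + C²) + C) = 4*(2*C² + C) = 4*(C + 2*C²) = 4*C + 8*C²)
p(x)*z(4) = (8 + (-3)² + 5*(-3))*(4*4*(1 + 2*4)) = (8 + 9 - 15)*(4*4*(1 + 8)) = 2*(4*4*9) = 2*144 = 288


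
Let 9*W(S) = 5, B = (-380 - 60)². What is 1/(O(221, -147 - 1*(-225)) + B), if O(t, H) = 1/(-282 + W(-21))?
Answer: 2533/490388791 ≈ 5.1653e-6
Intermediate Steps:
B = 193600 (B = (-440)² = 193600)
W(S) = 5/9 (W(S) = (⅑)*5 = 5/9)
O(t, H) = -9/2533 (O(t, H) = 1/(-282 + 5/9) = 1/(-2533/9) = -9/2533)
1/(O(221, -147 - 1*(-225)) + B) = 1/(-9/2533 + 193600) = 1/(490388791/2533) = 2533/490388791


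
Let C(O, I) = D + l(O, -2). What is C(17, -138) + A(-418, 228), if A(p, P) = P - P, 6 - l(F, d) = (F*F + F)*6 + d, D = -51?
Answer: -1879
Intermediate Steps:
l(F, d) = 6 - d - 6*F - 6*F² (l(F, d) = 6 - ((F*F + F)*6 + d) = 6 - ((F² + F)*6 + d) = 6 - ((F + F²)*6 + d) = 6 - ((6*F + 6*F²) + d) = 6 - (d + 6*F + 6*F²) = 6 + (-d - 6*F - 6*F²) = 6 - d - 6*F - 6*F²)
A(p, P) = 0
C(O, I) = -43 - 6*O - 6*O² (C(O, I) = -51 + (6 - 1*(-2) - 6*O - 6*O²) = -51 + (6 + 2 - 6*O - 6*O²) = -51 + (8 - 6*O - 6*O²) = -43 - 6*O - 6*O²)
C(17, -138) + A(-418, 228) = (-43 - 6*17 - 6*17²) + 0 = (-43 - 102 - 6*289) + 0 = (-43 - 102 - 1734) + 0 = -1879 + 0 = -1879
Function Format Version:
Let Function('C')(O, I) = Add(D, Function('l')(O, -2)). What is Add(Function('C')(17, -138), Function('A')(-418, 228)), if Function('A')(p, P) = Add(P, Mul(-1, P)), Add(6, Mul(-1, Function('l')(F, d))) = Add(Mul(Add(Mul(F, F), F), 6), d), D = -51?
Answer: -1879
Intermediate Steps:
Function('l')(F, d) = Add(6, Mul(-1, d), Mul(-6, F), Mul(-6, Pow(F, 2))) (Function('l')(F, d) = Add(6, Mul(-1, Add(Mul(Add(Mul(F, F), F), 6), d))) = Add(6, Mul(-1, Add(Mul(Add(Pow(F, 2), F), 6), d))) = Add(6, Mul(-1, Add(Mul(Add(F, Pow(F, 2)), 6), d))) = Add(6, Mul(-1, Add(Add(Mul(6, F), Mul(6, Pow(F, 2))), d))) = Add(6, Mul(-1, Add(d, Mul(6, F), Mul(6, Pow(F, 2))))) = Add(6, Add(Mul(-1, d), Mul(-6, F), Mul(-6, Pow(F, 2)))) = Add(6, Mul(-1, d), Mul(-6, F), Mul(-6, Pow(F, 2))))
Function('A')(p, P) = 0
Function('C')(O, I) = Add(-43, Mul(-6, O), Mul(-6, Pow(O, 2))) (Function('C')(O, I) = Add(-51, Add(6, Mul(-1, -2), Mul(-6, O), Mul(-6, Pow(O, 2)))) = Add(-51, Add(6, 2, Mul(-6, O), Mul(-6, Pow(O, 2)))) = Add(-51, Add(8, Mul(-6, O), Mul(-6, Pow(O, 2)))) = Add(-43, Mul(-6, O), Mul(-6, Pow(O, 2))))
Add(Function('C')(17, -138), Function('A')(-418, 228)) = Add(Add(-43, Mul(-6, 17), Mul(-6, Pow(17, 2))), 0) = Add(Add(-43, -102, Mul(-6, 289)), 0) = Add(Add(-43, -102, -1734), 0) = Add(-1879, 0) = -1879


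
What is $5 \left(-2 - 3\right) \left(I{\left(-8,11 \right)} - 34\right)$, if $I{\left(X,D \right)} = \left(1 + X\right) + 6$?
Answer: $875$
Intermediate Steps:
$I{\left(X,D \right)} = 7 + X$
$5 \left(-2 - 3\right) \left(I{\left(-8,11 \right)} - 34\right) = 5 \left(-2 - 3\right) \left(\left(7 - 8\right) - 34\right) = 5 \left(-5\right) \left(-1 - 34\right) = \left(-25\right) \left(-35\right) = 875$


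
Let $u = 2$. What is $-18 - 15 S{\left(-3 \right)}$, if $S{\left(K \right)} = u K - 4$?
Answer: $132$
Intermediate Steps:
$S{\left(K \right)} = -4 + 2 K$ ($S{\left(K \right)} = 2 K - 4 = -4 + 2 K$)
$-18 - 15 S{\left(-3 \right)} = -18 - 15 \left(-4 + 2 \left(-3\right)\right) = -18 - 15 \left(-4 - 6\right) = -18 - -150 = -18 + 150 = 132$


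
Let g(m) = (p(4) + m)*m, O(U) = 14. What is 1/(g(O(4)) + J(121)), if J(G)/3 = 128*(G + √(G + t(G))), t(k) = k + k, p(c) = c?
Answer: 3893/177404844 - 88*√3/44351211 ≈ 1.8507e-5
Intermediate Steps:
g(m) = m*(4 + m) (g(m) = (4 + m)*m = m*(4 + m))
t(k) = 2*k
J(G) = 384*G + 384*√3*√G (J(G) = 3*(128*(G + √(G + 2*G))) = 3*(128*(G + √(3*G))) = 3*(128*(G + √3*√G)) = 3*(128*G + 128*√3*√G) = 384*G + 384*√3*√G)
1/(g(O(4)) + J(121)) = 1/(14*(4 + 14) + (384*121 + 384*√3*√121)) = 1/(14*18 + (46464 + 384*√3*11)) = 1/(252 + (46464 + 4224*√3)) = 1/(46716 + 4224*√3)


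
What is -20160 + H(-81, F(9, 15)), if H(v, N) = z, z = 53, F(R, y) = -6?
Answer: -20107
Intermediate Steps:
H(v, N) = 53
-20160 + H(-81, F(9, 15)) = -20160 + 53 = -20107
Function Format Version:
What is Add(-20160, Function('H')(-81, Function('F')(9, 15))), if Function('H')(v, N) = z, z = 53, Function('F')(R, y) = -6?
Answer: -20107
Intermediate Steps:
Function('H')(v, N) = 53
Add(-20160, Function('H')(-81, Function('F')(9, 15))) = Add(-20160, 53) = -20107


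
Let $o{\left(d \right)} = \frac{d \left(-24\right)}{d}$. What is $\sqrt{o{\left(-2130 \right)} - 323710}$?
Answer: $i \sqrt{323734} \approx 568.98 i$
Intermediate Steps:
$o{\left(d \right)} = -24$ ($o{\left(d \right)} = \frac{\left(-24\right) d}{d} = -24$)
$\sqrt{o{\left(-2130 \right)} - 323710} = \sqrt{-24 - 323710} = \sqrt{-323734} = i \sqrt{323734}$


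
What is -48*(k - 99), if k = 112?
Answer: -624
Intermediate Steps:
-48*(k - 99) = -48*(112 - 99) = -48*13 = -624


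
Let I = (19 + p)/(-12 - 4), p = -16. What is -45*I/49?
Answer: 135/784 ≈ 0.17219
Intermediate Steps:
I = -3/16 (I = (19 - 16)/(-12 - 4) = 3/(-16) = 3*(-1/16) = -3/16 ≈ -0.18750)
-45*I/49 = -(-135)/(16*49) = -45*(-3/784) = 135/784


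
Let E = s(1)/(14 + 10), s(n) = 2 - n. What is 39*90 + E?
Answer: 84241/24 ≈ 3510.0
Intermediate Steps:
E = 1/24 (E = (2 - 1*1)/(14 + 10) = (2 - 1)/24 = 1*(1/24) = 1/24 ≈ 0.041667)
39*90 + E = 39*90 + 1/24 = 3510 + 1/24 = 84241/24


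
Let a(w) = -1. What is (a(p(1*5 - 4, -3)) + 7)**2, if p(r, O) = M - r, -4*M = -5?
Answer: 36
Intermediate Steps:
M = 5/4 (M = -1/4*(-5) = 5/4 ≈ 1.2500)
p(r, O) = 5/4 - r
(a(p(1*5 - 4, -3)) + 7)**2 = (-1 + 7)**2 = 6**2 = 36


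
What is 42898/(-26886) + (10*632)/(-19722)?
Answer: -28220941/14729047 ≈ -1.9160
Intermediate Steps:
42898/(-26886) + (10*632)/(-19722) = 42898*(-1/26886) + 6320*(-1/19722) = -21449/13443 - 3160/9861 = -28220941/14729047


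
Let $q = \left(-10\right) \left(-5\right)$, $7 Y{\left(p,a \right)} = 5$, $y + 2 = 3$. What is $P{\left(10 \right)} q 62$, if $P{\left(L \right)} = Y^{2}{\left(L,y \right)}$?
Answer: $\frac{77500}{49} \approx 1581.6$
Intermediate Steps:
$y = 1$ ($y = -2 + 3 = 1$)
$Y{\left(p,a \right)} = \frac{5}{7}$ ($Y{\left(p,a \right)} = \frac{1}{7} \cdot 5 = \frac{5}{7}$)
$P{\left(L \right)} = \frac{25}{49}$ ($P{\left(L \right)} = \left(\frac{5}{7}\right)^{2} = \frac{25}{49}$)
$q = 50$
$P{\left(10 \right)} q 62 = \frac{25}{49} \cdot 50 \cdot 62 = \frac{1250}{49} \cdot 62 = \frac{77500}{49}$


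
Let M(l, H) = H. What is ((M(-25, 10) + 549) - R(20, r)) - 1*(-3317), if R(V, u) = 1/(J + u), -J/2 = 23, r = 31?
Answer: 58141/15 ≈ 3876.1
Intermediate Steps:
J = -46 (J = -2*23 = -46)
R(V, u) = 1/(-46 + u)
((M(-25, 10) + 549) - R(20, r)) - 1*(-3317) = ((10 + 549) - 1/(-46 + 31)) - 1*(-3317) = (559 - 1/(-15)) + 3317 = (559 - 1*(-1/15)) + 3317 = (559 + 1/15) + 3317 = 8386/15 + 3317 = 58141/15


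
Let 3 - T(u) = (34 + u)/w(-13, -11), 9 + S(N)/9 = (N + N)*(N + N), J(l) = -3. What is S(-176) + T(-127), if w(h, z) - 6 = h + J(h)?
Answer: 11150487/10 ≈ 1.1150e+6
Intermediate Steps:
S(N) = -81 + 36*N² (S(N) = -81 + 9*((N + N)*(N + N)) = -81 + 9*((2*N)*(2*N)) = -81 + 9*(4*N²) = -81 + 36*N²)
w(h, z) = 3 + h (w(h, z) = 6 + (h - 3) = 6 + (-3 + h) = 3 + h)
T(u) = 32/5 + u/10 (T(u) = 3 - (34 + u)/(3 - 13) = 3 - (34 + u)/(-10) = 3 - (34 + u)*(-1)/10 = 3 - (-17/5 - u/10) = 3 + (17/5 + u/10) = 32/5 + u/10)
S(-176) + T(-127) = (-81 + 36*(-176)²) + (32/5 + (⅒)*(-127)) = (-81 + 36*30976) + (32/5 - 127/10) = (-81 + 1115136) - 63/10 = 1115055 - 63/10 = 11150487/10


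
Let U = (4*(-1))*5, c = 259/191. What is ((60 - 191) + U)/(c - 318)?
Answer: 28841/60479 ≈ 0.47688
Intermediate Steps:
c = 259/191 (c = 259*(1/191) = 259/191 ≈ 1.3560)
U = -20 (U = -4*5 = -20)
((60 - 191) + U)/(c - 318) = ((60 - 191) - 20)/(259/191 - 318) = (-131 - 20)/(-60479/191) = -151*(-191/60479) = 28841/60479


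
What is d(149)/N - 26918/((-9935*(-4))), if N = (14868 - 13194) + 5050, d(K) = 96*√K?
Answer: -13459/19870 + 24*√149/1681 ≈ -0.50308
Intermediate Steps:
N = 6724 (N = 1674 + 5050 = 6724)
d(149)/N - 26918/((-9935*(-4))) = (96*√149)/6724 - 26918/((-9935*(-4))) = (96*√149)*(1/6724) - 26918/39740 = 24*√149/1681 - 26918*1/39740 = 24*√149/1681 - 13459/19870 = -13459/19870 + 24*√149/1681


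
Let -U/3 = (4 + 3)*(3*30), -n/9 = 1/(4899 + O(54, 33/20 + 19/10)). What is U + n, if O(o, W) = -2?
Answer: -9255339/4897 ≈ -1890.0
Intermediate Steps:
n = -9/4897 (n = -9/(4899 - 2) = -9/4897 ≈ -0.0018379)
U = -1890 (U = -3*(4 + 3)*3*30 = -21*90 = -3*630 = -1890)
U + n = -1890 - 9/4897 = -9255339/4897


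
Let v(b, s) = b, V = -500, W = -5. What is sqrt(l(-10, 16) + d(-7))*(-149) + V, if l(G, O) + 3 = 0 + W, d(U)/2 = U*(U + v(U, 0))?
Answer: -500 - 298*sqrt(47) ≈ -2543.0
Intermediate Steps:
d(U) = 4*U**2 (d(U) = 2*(U*(U + U)) = 2*(U*(2*U)) = 2*(2*U**2) = 4*U**2)
l(G, O) = -8 (l(G, O) = -3 + (0 - 5) = -3 - 5 = -8)
sqrt(l(-10, 16) + d(-7))*(-149) + V = sqrt(-8 + 4*(-7)**2)*(-149) - 500 = sqrt(-8 + 4*49)*(-149) - 500 = sqrt(-8 + 196)*(-149) - 500 = sqrt(188)*(-149) - 500 = (2*sqrt(47))*(-149) - 500 = -298*sqrt(47) - 500 = -500 - 298*sqrt(47)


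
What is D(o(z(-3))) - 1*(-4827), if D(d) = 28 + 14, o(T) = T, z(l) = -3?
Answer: 4869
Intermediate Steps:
D(d) = 42
D(o(z(-3))) - 1*(-4827) = 42 - 1*(-4827) = 42 + 4827 = 4869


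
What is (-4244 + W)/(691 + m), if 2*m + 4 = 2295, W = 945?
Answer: -6598/3673 ≈ -1.7964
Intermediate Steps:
m = 2291/2 (m = -2 + (½)*2295 = -2 + 2295/2 = 2291/2 ≈ 1145.5)
(-4244 + W)/(691 + m) = (-4244 + 945)/(691 + 2291/2) = -3299/3673/2 = -3299*2/3673 = -6598/3673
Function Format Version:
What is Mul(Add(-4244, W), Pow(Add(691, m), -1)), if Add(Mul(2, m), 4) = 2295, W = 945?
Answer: Rational(-6598, 3673) ≈ -1.7964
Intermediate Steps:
m = Rational(2291, 2) (m = Add(-2, Mul(Rational(1, 2), 2295)) = Add(-2, Rational(2295, 2)) = Rational(2291, 2) ≈ 1145.5)
Mul(Add(-4244, W), Pow(Add(691, m), -1)) = Mul(Add(-4244, 945), Pow(Add(691, Rational(2291, 2)), -1)) = Mul(-3299, Pow(Rational(3673, 2), -1)) = Mul(-3299, Rational(2, 3673)) = Rational(-6598, 3673)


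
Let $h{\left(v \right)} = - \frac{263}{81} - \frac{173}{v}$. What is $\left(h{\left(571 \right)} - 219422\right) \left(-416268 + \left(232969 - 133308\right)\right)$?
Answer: $\frac{3213133981350556}{46251} \approx 6.9472 \cdot 10^{10}$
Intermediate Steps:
$h{\left(v \right)} = - \frac{263}{81} - \frac{173}{v}$ ($h{\left(v \right)} = \left(-263\right) \frac{1}{81} - \frac{173}{v} = - \frac{263}{81} - \frac{173}{v}$)
$\left(h{\left(571 \right)} - 219422\right) \left(-416268 + \left(232969 - 133308\right)\right) = \left(\left(- \frac{263}{81} - \frac{173}{571}\right) - 219422\right) \left(-416268 + \left(232969 - 133308\right)\right) = \left(\left(- \frac{263}{81} - \frac{173}{571}\right) - 219422\right) \left(-416268 + 99661\right) = \left(\left(- \frac{263}{81} - \frac{173}{571}\right) - 219422\right) \left(-316607\right) = \left(- \frac{164186}{46251} - 219422\right) \left(-316607\right) = \left(- \frac{10148651108}{46251}\right) \left(-316607\right) = \frac{3213133981350556}{46251}$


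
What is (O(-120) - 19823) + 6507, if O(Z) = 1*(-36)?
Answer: -13352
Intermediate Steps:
O(Z) = -36
(O(-120) - 19823) + 6507 = (-36 - 19823) + 6507 = -19859 + 6507 = -13352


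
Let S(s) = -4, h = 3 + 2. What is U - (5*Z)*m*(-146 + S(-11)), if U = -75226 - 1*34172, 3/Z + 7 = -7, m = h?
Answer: -771411/7 ≈ -1.1020e+5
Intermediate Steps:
h = 5
m = 5
Z = -3/14 (Z = 3/(-7 - 7) = 3/(-14) = 3*(-1/14) = -3/14 ≈ -0.21429)
U = -109398 (U = -75226 - 34172 = -109398)
U - (5*Z)*m*(-146 + S(-11)) = -109398 - (5*(-3/14))*5*(-146 - 4) = -109398 - (-15/14*5)*(-150) = -109398 - (-75)*(-150)/14 = -109398 - 1*5625/7 = -109398 - 5625/7 = -771411/7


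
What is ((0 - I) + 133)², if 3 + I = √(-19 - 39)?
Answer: (136 - I*√58)² ≈ 18438.0 - 2071.5*I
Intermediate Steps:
I = -3 + I*√58 (I = -3 + √(-19 - 39) = -3 + √(-58) = -3 + I*√58 ≈ -3.0 + 7.6158*I)
((0 - I) + 133)² = ((0 - (-3 + I*√58)) + 133)² = ((0 + (3 - I*√58)) + 133)² = ((3 - I*√58) + 133)² = (136 - I*√58)²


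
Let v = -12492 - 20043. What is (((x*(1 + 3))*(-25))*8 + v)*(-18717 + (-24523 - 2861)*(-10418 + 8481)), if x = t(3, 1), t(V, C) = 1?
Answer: -1767558073485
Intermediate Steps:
x = 1
v = -32535
(((x*(1 + 3))*(-25))*8 + v)*(-18717 + (-24523 - 2861)*(-10418 + 8481)) = (((1*(1 + 3))*(-25))*8 - 32535)*(-18717 + (-24523 - 2861)*(-10418 + 8481)) = (((1*4)*(-25))*8 - 32535)*(-18717 - 27384*(-1937)) = ((4*(-25))*8 - 32535)*(-18717 + 53042808) = (-100*8 - 32535)*53024091 = (-800 - 32535)*53024091 = -33335*53024091 = -1767558073485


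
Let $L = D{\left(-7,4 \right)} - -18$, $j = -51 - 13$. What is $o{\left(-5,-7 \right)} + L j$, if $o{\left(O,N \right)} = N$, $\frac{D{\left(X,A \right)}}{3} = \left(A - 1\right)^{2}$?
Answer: $-2887$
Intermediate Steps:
$j = -64$ ($j = -51 - 13 = -64$)
$D{\left(X,A \right)} = 3 \left(-1 + A\right)^{2}$ ($D{\left(X,A \right)} = 3 \left(A - 1\right)^{2} = 3 \left(-1 + A\right)^{2}$)
$L = 45$ ($L = 3 \left(-1 + 4\right)^{2} - -18 = 3 \cdot 3^{2} + 18 = 3 \cdot 9 + 18 = 27 + 18 = 45$)
$o{\left(-5,-7 \right)} + L j = -7 + 45 \left(-64\right) = -7 - 2880 = -2887$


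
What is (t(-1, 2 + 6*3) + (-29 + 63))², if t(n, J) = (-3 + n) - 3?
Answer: 729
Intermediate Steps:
t(n, J) = -6 + n
(t(-1, 2 + 6*3) + (-29 + 63))² = ((-6 - 1) + (-29 + 63))² = (-7 + 34)² = 27² = 729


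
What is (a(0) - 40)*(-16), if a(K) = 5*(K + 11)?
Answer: -240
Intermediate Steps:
a(K) = 55 + 5*K (a(K) = 5*(11 + K) = 55 + 5*K)
(a(0) - 40)*(-16) = ((55 + 5*0) - 40)*(-16) = ((55 + 0) - 40)*(-16) = (55 - 40)*(-16) = 15*(-16) = -240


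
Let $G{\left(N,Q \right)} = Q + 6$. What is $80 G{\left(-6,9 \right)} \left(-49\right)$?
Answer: $-58800$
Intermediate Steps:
$G{\left(N,Q \right)} = 6 + Q$
$80 G{\left(-6,9 \right)} \left(-49\right) = 80 \left(6 + 9\right) \left(-49\right) = 80 \cdot 15 \left(-49\right) = 1200 \left(-49\right) = -58800$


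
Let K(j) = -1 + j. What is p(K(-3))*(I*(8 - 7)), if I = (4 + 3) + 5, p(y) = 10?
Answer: 120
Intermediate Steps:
I = 12 (I = 7 + 5 = 12)
p(K(-3))*(I*(8 - 7)) = 10*(12*(8 - 7)) = 10*(12*1) = 10*12 = 120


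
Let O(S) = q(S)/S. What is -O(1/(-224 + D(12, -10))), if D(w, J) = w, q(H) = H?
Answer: -1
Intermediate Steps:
O(S) = 1 (O(S) = S/S = 1)
-O(1/(-224 + D(12, -10))) = -1*1 = -1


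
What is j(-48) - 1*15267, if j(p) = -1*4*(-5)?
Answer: -15247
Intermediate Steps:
j(p) = 20 (j(p) = -4*(-5) = 20)
j(-48) - 1*15267 = 20 - 1*15267 = 20 - 15267 = -15247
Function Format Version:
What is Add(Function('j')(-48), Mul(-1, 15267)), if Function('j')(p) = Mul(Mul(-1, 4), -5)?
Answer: -15247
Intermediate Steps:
Function('j')(p) = 20 (Function('j')(p) = Mul(-4, -5) = 20)
Add(Function('j')(-48), Mul(-1, 15267)) = Add(20, Mul(-1, 15267)) = Add(20, -15267) = -15247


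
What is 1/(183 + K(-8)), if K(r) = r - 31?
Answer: 1/144 ≈ 0.0069444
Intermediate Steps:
K(r) = -31 + r
1/(183 + K(-8)) = 1/(183 + (-31 - 8)) = 1/(183 - 39) = 1/144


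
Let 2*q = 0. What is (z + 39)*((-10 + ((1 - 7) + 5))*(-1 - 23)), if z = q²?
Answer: 10296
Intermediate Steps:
q = 0 (q = (½)*0 = 0)
z = 0 (z = 0² = 0)
(z + 39)*((-10 + ((1 - 7) + 5))*(-1 - 23)) = (0 + 39)*((-10 + ((1 - 7) + 5))*(-1 - 23)) = 39*((-10 + (-6 + 5))*(-24)) = 39*((-10 - 1)*(-24)) = 39*(-11*(-24)) = 39*264 = 10296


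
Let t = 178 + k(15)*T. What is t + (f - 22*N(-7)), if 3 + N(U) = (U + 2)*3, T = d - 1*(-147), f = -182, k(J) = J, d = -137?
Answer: 542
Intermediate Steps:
T = 10 (T = -137 - 1*(-147) = -137 + 147 = 10)
N(U) = 3 + 3*U (N(U) = -3 + (U + 2)*3 = -3 + (2 + U)*3 = -3 + (6 + 3*U) = 3 + 3*U)
t = 328 (t = 178 + 15*10 = 178 + 150 = 328)
t + (f - 22*N(-7)) = 328 + (-182 - 22*(3 + 3*(-7))) = 328 + (-182 - 22*(3 - 21)) = 328 + (-182 - 22*(-18)) = 328 + (-182 + 396) = 328 + 214 = 542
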